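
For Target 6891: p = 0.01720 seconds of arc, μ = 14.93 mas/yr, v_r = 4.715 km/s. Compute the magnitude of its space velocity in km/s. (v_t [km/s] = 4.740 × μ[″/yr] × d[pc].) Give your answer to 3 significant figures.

6.26 km/s

d = 1/p = 1/0.01720″ = 58.14 pc.
μ = 14.93 mas/yr = 0.01493 ″/yr.
v_t = 4.740 μ d = 4.740 × 0.01493 × 58.14 = 4.1145 km/s.
v = √(v_r² + v_t²) = √(4.715² + 4.1145²) = √39.1603 = 6.2578 km/s.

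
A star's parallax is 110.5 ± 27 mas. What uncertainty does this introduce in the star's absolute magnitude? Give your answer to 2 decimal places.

σ_M = 0.53 mag

M = m − 5 log₁₀ d + 5 = m + 5 log₁₀ p + 5, so ∂M/∂p = 5/(p ln 10).
σ_M = (5/ln 10) · (σ_p/p) = 2.1715 × 27/110.5 = 2.1715 × 0.24434 = 0.53058.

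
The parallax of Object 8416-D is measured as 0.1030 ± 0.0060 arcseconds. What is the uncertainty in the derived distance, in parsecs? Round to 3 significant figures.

d = 1/p, so σ_d = σ_p / p².
σ_d = 0.00600 / (0.1030)² = 0.00600 / 0.010609 = 0.56556 pc.

0.566 pc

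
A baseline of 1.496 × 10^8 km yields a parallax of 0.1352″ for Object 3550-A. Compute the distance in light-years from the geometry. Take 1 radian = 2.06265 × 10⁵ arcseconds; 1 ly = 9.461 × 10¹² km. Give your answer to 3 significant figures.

θ = 0.1352″ = 0.1352/206265 = 6.5547 × 10^-7 rad.
d = B/θ = (1.496 × 10^8) / (6.5547 × 10^-7) = 2.2823 × 10^14 km = (2.2823 × 10^14) / (9.461 × 10^12) ly = 24.123 ly.

24.1 ly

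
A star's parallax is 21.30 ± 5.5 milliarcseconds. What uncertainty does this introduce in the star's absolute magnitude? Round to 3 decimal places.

M = m − 5 log₁₀ d + 5 = m + 5 log₁₀ p + 5, so ∂M/∂p = 5/(p ln 10).
σ_M = (5/ln 10) · (σ_p/p) = 2.1715 × 5.5/21.30 = 2.1715 × 0.25822 = 0.56072.

σ_M = 0.561 mag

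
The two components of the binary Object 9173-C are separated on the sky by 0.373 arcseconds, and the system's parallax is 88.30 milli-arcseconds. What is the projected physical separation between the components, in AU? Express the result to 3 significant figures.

4.22 AU

d = 1/p = 1/0.08830″ = 11.325 pc.
At distance d (pc), an angle of θ arcsec spans θ·d AU: s = 0.373 × 11.325 = 4.2242 AU.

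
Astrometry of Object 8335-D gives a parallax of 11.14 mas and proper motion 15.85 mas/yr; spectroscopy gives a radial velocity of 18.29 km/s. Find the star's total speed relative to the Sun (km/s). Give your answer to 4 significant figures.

19.49 km/s

d = 1/p = 1/0.01114″ = 89.767 pc.
μ = 15.85 mas/yr = 0.01585 ″/yr.
v_t = 4.740 μ d = 4.740 × 0.01585 × 89.767 = 6.7441 km/s.
v = √(v_r² + v_t²) = √(18.29² + 6.7441²) = √380.007 = 19.494 km/s.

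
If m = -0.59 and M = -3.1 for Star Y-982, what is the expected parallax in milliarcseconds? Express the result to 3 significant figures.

m − M = -0.59 − (-3.1) = 2.51.
d = 10^((m−M)/5 + 1) = 10^1.502 = 31.769 pc.
p = 1/d = 1/31.769 = 0.031477 arcsec = 31.477 mas.

31.5 mas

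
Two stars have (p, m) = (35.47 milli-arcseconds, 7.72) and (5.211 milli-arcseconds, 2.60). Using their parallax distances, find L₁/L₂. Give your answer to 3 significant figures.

L₁/L₂ = 0.000193

d₁ = 1/p₁ = 1/0.03547″ = 28.193 pc; d₂ = 1/p₂ = 1/0.005211″ = 191.9 pc.
M₁ = m₁ − 5 log₁₀ d₁ + 5 = 7.72 − 7.2507 + 5 = 5.4693.
M₂ = 2.60 − 11.4154 + 5 = -3.8154.
L₁/L₂ = 10^(0.4(M₂ − M₁)) = 10^(0.4 × (-9.2847)) = 10^(-3.71388) = 0.00019325.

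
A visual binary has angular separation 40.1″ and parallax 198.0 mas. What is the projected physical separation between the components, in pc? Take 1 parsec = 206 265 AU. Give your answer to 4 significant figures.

0.0009819 pc

d = 1/p = 1/0.1980″ = 5.0505 pc.
At distance d (pc), an angle of θ arcsec spans θ·d AU: s = 40.1 × 5.0505 = 202.53 AU.
= 202.53 / 206265 = 0.00098189 pc.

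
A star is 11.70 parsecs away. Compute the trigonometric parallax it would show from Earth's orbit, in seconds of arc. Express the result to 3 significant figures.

0.0855 arcsec

p = 1/d = 1/11.7 = 0.08547 arcsec.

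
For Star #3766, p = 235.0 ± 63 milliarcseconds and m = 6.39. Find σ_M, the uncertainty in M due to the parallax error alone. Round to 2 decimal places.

M = m − 5 log₁₀ d + 5 = m + 5 log₁₀ p + 5, so ∂M/∂p = 5/(p ln 10).
σ_M = (5/ln 10) · (σ_p/p) = 2.1715 × 63/235.0 = 2.1715 × 0.26809 = 0.58216.

σ_M = 0.58 mag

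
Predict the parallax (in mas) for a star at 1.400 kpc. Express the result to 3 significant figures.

d = 1.400 kpc = 1400 pc.
p = 1/d = 1/1400 = 0.00071429 arcsec.
= 0.00071429 × 1000 = 0.71429 mas.

0.714 mas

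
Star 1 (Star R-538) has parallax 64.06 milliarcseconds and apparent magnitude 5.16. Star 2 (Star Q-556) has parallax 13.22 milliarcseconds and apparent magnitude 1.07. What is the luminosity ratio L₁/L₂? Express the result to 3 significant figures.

d₁ = 1/p₁ = 1/0.06406″ = 15.61 pc; d₂ = 1/p₂ = 1/0.01322″ = 75.643 pc.
M₁ = m₁ − 5 log₁₀ d₁ + 5 = 5.16 − 5.9670 + 5 = 4.1930.
M₂ = 1.07 − 9.3938 + 5 = -3.3238.
L₁/L₂ = 10^(0.4(M₂ − M₁)) = 10^(0.4 × (-7.5168)) = 10^(-3.00672) = 0.00098465.

L₁/L₂ = 0.000985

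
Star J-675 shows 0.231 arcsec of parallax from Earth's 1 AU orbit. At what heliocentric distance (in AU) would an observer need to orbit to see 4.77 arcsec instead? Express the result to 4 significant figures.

20.65 AU

Parallax scales linearly with baseline: p ∝ B, so B = p_target / p_Earth × 1 AU.
B = 4.77 / 0.231 = 20.649 AU.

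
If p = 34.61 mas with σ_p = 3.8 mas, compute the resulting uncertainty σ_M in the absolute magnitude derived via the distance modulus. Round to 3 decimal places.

σ_M = 0.238 mag

M = m − 5 log₁₀ d + 5 = m + 5 log₁₀ p + 5, so ∂M/∂p = 5/(p ln 10).
σ_M = (5/ln 10) · (σ_p/p) = 2.1715 × 3.8/34.61 = 2.1715 × 0.10979 = 0.23841.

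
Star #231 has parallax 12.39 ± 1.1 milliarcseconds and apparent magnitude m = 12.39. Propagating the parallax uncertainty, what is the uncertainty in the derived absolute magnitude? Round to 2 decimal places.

M = m − 5 log₁₀ d + 5 = m + 5 log₁₀ p + 5, so ∂M/∂p = 5/(p ln 10).
σ_M = (5/ln 10) · (σ_p/p) = 2.1715 × 1.1/12.39 = 2.1715 × 0.088781 = 0.19279.

σ_M = 0.19 mag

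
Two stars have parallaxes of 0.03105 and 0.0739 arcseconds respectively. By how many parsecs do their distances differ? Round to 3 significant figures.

18.7 pc

d_A = 1/0.03105″ = 32.206 pc; d_B = 1/0.07390″ = 13.532 pc.
|d_B − d_A| = |13.532 − 32.206| = 18.674 pc.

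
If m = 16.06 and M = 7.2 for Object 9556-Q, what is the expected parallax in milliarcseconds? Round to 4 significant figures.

m − M = 16.06 − 7.2 = 8.86.
d = 10^((m−M)/5 + 1) = 10^2.772 = 591.56 pc.
p = 1/d = 1/591.56 = 0.0016904 arcsec = 1.6904 mas.

1.690 mas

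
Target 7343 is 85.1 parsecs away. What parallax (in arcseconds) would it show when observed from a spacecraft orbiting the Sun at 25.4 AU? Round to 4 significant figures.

p (arcsec) = B (AU) / d (pc).
p = 25.4 / 85.1 = 0.29847 arcsec.

0.2985 arcsec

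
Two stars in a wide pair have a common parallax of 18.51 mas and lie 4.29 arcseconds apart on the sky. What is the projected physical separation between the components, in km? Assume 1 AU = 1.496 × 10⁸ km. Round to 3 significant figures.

d = 1/p = 1/0.01851″ = 54.025 pc.
At distance d (pc), an angle of θ arcsec spans θ·d AU: s = 4.29 × 54.025 = 231.77 AU.
= 231.77 × 1.496 × 10⁸ km = 3.4673 × 10^10 km.

3.47 × 10^10 km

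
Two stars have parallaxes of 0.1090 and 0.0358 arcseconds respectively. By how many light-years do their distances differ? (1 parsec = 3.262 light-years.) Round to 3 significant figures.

d_A = 1/0.1090″ = 9.1743 pc; d_B = 1/0.03580″ = 27.933 pc.
|d_B − d_A| = |27.933 − 9.1743| = 18.759 pc = 18.759 × 3.262 ly = 61.192 ly.

61.2 ly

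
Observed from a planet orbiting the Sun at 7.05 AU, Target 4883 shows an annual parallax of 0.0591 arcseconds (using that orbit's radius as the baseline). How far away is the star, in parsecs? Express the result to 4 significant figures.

With baseline B (in AU) and parallax p (in arcsec), d = B/p parsecs.
d = 7.05 / 0.0591 = 119.29 pc.

119.3 pc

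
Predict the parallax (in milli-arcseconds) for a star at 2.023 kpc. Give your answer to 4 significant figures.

d = 2.023 kpc = 2023 pc.
p = 1/d = 1/2023 = 0.00049432 arcsec.
= 0.00049432 × 1000 = 0.49432 mas.

0.4943 mas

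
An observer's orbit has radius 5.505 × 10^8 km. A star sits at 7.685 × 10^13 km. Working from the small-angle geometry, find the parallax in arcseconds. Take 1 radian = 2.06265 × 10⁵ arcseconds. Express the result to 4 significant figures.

θ ≈ B/d = (5.505 × 10^8) / (7.685 × 10^13) = 7.1633 × 10^-6 rad.
In arcseconds: 7.1633 × 10^-6 × 206265 = 1.4775″.

1.478 arcsec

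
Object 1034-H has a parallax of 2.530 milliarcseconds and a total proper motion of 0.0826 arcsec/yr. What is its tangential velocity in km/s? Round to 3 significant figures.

155 km/s

d = 1/p = 1/0.002530″ = 395.26 pc.
v_t = 4.74 × μ × d = 4.74 × 0.0826 × 395.26 = 154.75 km/s.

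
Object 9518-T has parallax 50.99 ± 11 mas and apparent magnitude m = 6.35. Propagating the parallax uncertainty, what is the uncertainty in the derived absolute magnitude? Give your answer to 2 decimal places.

σ_M = 0.47 mag

M = m − 5 log₁₀ d + 5 = m + 5 log₁₀ p + 5, so ∂M/∂p = 5/(p ln 10).
σ_M = (5/ln 10) · (σ_p/p) = 2.1715 × 11/50.99 = 2.1715 × 0.21573 = 0.46846.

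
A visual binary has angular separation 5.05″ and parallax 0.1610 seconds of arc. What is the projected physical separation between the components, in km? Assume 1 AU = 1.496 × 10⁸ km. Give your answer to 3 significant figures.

d = 1/p = 1/0.1610″ = 6.2112 pc.
At distance d (pc), an angle of θ arcsec spans θ·d AU: s = 5.05 × 6.2112 = 31.367 AU.
= 31.367 × 1.496 × 10⁸ km = 4.6925 × 10^9 km.

4.69 × 10^9 km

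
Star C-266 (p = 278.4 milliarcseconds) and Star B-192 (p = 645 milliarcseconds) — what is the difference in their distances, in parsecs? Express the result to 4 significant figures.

d_A = 1/0.2784″ = 3.592 pc; d_B = 1/0.6450″ = 1.5504 pc.
|d_B − d_A| = |1.5504 − 3.592| = 2.0416 pc.

2.042 pc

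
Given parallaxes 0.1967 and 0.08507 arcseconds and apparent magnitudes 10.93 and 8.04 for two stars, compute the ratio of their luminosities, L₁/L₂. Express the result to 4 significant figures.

L₁/L₂ = 0.01306

d₁ = 1/p₁ = 1/0.1967″ = 5.0839 pc; d₂ = 1/p₂ = 1/0.08507″ = 11.755 pc.
M₁ = m₁ − 5 log₁₀ d₁ + 5 = 10.93 − 3.5310 + 5 = 12.3990.
M₂ = 8.04 − 5.3511 + 5 = 7.6889.
L₁/L₂ = 10^(0.4(M₂ − M₁)) = 10^(0.4 × (-4.7101)) = 10^(-1.88404) = 0.013061.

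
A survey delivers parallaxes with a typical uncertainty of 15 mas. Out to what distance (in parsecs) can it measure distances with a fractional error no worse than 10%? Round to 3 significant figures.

σ_d/d = σ_p/p, so the condition is σ_p/p ≤ 0.10, i.e. p ≥ σ_p/0.10.
p_min = 15/0.10 = 150 mas = 0.15 arcsec.
d_max = 1/p_min = 1/0.15 = 6.6667 pc.

6.67 pc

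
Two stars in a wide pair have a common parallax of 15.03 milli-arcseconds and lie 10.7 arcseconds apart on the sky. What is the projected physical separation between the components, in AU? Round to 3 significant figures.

d = 1/p = 1/0.01503″ = 66.534 pc.
At distance d (pc), an angle of θ arcsec spans θ·d AU: s = 10.7 × 66.534 = 711.91 AU.

712 AU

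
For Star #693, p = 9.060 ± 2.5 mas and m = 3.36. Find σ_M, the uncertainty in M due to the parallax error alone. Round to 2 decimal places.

σ_M = 0.60 mag

M = m − 5 log₁₀ d + 5 = m + 5 log₁₀ p + 5, so ∂M/∂p = 5/(p ln 10).
σ_M = (5/ln 10) · (σ_p/p) = 2.1715 × 2.5/9.060 = 2.1715 × 0.27594 = 0.5992.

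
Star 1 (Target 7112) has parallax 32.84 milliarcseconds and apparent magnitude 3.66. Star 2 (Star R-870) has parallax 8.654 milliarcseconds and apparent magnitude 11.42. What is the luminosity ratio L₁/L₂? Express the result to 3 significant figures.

L₁/L₂ = 88.2

d₁ = 1/p₁ = 1/0.03284″ = 30.451 pc; d₂ = 1/p₂ = 1/0.008654″ = 115.55 pc.
M₁ = m₁ − 5 log₁₀ d₁ + 5 = 3.66 − 7.4180 + 5 = 1.2420.
M₂ = 11.42 − 10.3138 + 5 = 6.1062.
L₁/L₂ = 10^(0.4(M₂ − M₁)) = 10^(0.4 × 4.8642) = 10^1.94568 = 88.243.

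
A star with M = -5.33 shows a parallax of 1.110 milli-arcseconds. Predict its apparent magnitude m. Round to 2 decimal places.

d = 1/p = 1/0.001110″ = 900.9 pc.
m − M = 5 log₁₀ d − 5 = 5 log₁₀(900.9) − 5 = 14.7734 − 5 = 9.7734.
m = M + (m − M) = -5.33 + 9.7734 = 4.44.

m = 4.44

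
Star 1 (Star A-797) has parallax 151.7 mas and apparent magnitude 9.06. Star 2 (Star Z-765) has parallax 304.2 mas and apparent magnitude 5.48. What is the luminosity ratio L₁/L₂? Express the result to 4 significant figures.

d₁ = 1/p₁ = 1/0.1517″ = 6.592 pc; d₂ = 1/p₂ = 1/0.3042″ = 3.2873 pc.
M₁ = m₁ − 5 log₁₀ d₁ + 5 = 9.06 − 4.0951 + 5 = 9.9649.
M₂ = 5.48 − 2.5842 + 5 = 7.8958.
L₁/L₂ = 10^(0.4(M₂ − M₁)) = 10^(0.4 × (-2.0691)) = 10^(-0.82764) = 0.14872.

L₁/L₂ = 0.1487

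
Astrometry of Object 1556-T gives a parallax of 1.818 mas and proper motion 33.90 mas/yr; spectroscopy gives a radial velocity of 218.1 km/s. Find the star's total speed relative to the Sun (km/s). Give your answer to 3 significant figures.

235 km/s

d = 1/p = 1/0.001818″ = 550.06 pc.
μ = 33.90 mas/yr = 0.03390 ″/yr.
v_t = 4.740 μ d = 4.740 × 0.03390 × 550.06 = 88.387 km/s.
v = √(v_r² + v_t²) = √(218.1² + 88.387²) = √55379.9 = 235.33 km/s.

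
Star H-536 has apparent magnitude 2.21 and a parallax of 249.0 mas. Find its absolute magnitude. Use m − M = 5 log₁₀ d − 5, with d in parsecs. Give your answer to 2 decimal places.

d = 1/p = 1/0.2490″ = 4.0161 pc.
m − M = 5 log₁₀(4.0161) − 5 = 3.0190 − 5 = -1.9810.
M = m − (m − M) = 2.21 − (-1.9810) = 4.19.

M = 4.19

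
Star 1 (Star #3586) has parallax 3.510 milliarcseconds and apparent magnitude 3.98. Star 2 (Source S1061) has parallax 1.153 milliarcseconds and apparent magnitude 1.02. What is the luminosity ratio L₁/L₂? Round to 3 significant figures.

d₁ = 1/p₁ = 1/0.003510″ = 284.9 pc; d₂ = 1/p₂ = 1/0.001153″ = 867.3 pc.
M₁ = m₁ − 5 log₁₀ d₁ + 5 = 3.98 − 12.2735 + 5 = -3.2935.
M₂ = 1.02 − 14.6908 + 5 = -8.6708.
L₁/L₂ = 10^(0.4(M₂ − M₁)) = 10^(0.4 × (-5.3773)) = 10^(-2.15092) = 0.0070645.

L₁/L₂ = 0.00706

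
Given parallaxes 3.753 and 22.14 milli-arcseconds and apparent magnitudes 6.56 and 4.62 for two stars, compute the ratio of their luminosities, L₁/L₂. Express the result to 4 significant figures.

d₁ = 1/p₁ = 1/0.003753″ = 266.45 pc; d₂ = 1/p₂ = 1/0.02214″ = 45.167 pc.
M₁ = m₁ − 5 log₁₀ d₁ + 5 = 6.56 − 12.1281 + 5 = -0.5681.
M₂ = 4.62 − 8.2741 + 5 = 1.3459.
L₁/L₂ = 10^(0.4(M₂ − M₁)) = 10^(0.4 × 1.9140) = 10^0.76560 = 5.8291.

L₁/L₂ = 5.829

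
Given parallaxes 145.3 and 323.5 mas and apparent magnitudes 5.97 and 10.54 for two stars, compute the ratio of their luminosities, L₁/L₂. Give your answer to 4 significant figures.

L₁/L₂ = 333.6

d₁ = 1/p₁ = 1/0.1453″ = 6.8823 pc; d₂ = 1/p₂ = 1/0.3235″ = 3.0912 pc.
M₁ = m₁ − 5 log₁₀ d₁ + 5 = 5.97 − 4.1887 + 5 = 6.7813.
M₂ = 10.54 − 2.4506 + 5 = 13.0894.
L₁/L₂ = 10^(0.4(M₂ − M₁)) = 10^(0.4 × 6.3081) = 10^2.52324 = 333.61.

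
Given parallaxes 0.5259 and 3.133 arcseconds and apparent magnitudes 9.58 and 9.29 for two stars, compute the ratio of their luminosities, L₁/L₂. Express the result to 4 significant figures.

L₁/L₂ = 27.17

d₁ = 1/p₁ = 1/0.5259″ = 1.9015 pc; d₂ = 1/p₂ = 1/3.133″ = 0.31918 pc.
M₁ = m₁ − 5 log₁₀ d₁ + 5 = 9.58 − 1.3955 + 5 = 13.1845.
M₂ = 9.29 − (-2.4798) + 5 = 16.7698.
L₁/L₂ = 10^(0.4(M₂ − M₁)) = 10^(0.4 × 3.5853) = 10^1.43412 = 27.172.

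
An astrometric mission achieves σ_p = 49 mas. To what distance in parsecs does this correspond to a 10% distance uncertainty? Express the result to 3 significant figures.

2.04 pc

σ_d/d = σ_p/p, so the condition is σ_p/p ≤ 0.10, i.e. p ≥ σ_p/0.10.
p_min = 49/0.10 = 490 mas = 0.49 arcsec.
d_max = 1/p_min = 1/0.49 = 2.0408 pc.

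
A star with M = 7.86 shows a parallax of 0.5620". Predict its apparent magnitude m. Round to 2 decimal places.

m = 4.11

d = 1/p = 1/0.5620″ = 1.7794 pc.
m − M = 5 log₁₀ d − 5 = 5 log₁₀(1.7794) − 5 = 1.2514 − 5 = -3.7486.
m = M + (m − M) = 7.86 + (-3.7486) = 4.11.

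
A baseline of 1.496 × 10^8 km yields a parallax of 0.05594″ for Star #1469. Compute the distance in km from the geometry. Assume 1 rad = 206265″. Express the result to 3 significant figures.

5.52 × 10^14 km

θ = 0.05594″ = 0.05594/206265 = 2.7120 × 10^-7 rad.
d = B/θ = (1.496 × 10^8) / (2.7120 × 10^-7) = 5.5162 × 10^14 km.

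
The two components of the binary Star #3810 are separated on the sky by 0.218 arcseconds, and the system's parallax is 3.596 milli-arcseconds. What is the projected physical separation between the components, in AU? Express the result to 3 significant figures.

60.6 AU

d = 1/p = 1/0.003596″ = 278.09 pc.
At distance d (pc), an angle of θ arcsec spans θ·d AU: s = 0.218 × 278.09 = 60.624 AU.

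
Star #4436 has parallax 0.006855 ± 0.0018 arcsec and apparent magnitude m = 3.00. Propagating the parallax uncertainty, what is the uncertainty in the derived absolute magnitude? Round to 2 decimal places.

M = m − 5 log₁₀ d + 5 = m + 5 log₁₀ p + 5, so ∂M/∂p = 5/(p ln 10).
σ_M = (5/ln 10) · (σ_p/p) = 2.1715 × 0.0018/0.006855 = 2.1715 × 0.26258 = 0.57019.

σ_M = 0.57 mag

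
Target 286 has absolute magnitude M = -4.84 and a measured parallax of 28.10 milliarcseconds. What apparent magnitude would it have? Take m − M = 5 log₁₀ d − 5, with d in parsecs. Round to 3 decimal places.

d = 1/p = 1/0.02810″ = 35.587 pc.
m − M = 5 log₁₀ d − 5 = 5 log₁₀(35.587) − 5 = 7.7565 − 5 = 2.7565.
m = M + (m − M) = -4.84 + 2.7565 = -2.084.

m = -2.084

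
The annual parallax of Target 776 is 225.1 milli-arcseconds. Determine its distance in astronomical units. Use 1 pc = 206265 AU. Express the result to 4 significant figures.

p = 225.1 milli-arcseconds = 0.2251 arcsec.
d = 1/p = 1/0.2251 = 4.4425 pc.
In AU: 4.4425 × 206265 = 9.1633 × 10^5 AU.

916300 AU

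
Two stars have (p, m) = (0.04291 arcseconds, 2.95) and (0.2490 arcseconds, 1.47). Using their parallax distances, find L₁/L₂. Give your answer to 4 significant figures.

L₁/L₂ = 8.616

d₁ = 1/p₁ = 1/0.04291″ = 23.305 pc; d₂ = 1/p₂ = 1/0.2490″ = 4.0161 pc.
M₁ = m₁ − 5 log₁₀ d₁ + 5 = 2.95 − 6.8372 + 5 = 1.1128.
M₂ = 1.47 − 3.0190 + 5 = 3.4510.
L₁/L₂ = 10^(0.4(M₂ − M₁)) = 10^(0.4 × 2.3382) = 10^0.93528 = 8.6155.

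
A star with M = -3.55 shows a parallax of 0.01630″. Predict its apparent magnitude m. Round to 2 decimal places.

m = 0.39

d = 1/p = 1/0.01630″ = 61.35 pc.
m − M = 5 log₁₀ d − 5 = 5 log₁₀(61.35) − 5 = 8.9391 − 5 = 3.9391.
m = M + (m − M) = -3.55 + 3.9391 = 0.39.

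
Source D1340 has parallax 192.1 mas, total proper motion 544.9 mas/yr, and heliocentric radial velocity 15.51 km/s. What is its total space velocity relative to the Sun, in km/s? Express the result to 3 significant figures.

d = 1/p = 1/0.1921″ = 5.2056 pc.
μ = 544.9 mas/yr = 0.5449 ″/yr.
v_t = 4.740 μ d = 4.740 × 0.5449 × 5.2056 = 13.445 km/s.
v = √(v_r² + v_t²) = √(15.51² + 13.445²) = √421.328 = 20.526 km/s.

20.5 km/s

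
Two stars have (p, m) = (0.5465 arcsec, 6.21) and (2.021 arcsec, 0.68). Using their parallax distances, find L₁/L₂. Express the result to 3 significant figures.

L₁/L₂ = 0.0839

d₁ = 1/p₁ = 1/0.5465″ = 1.8298 pc; d₂ = 1/p₂ = 1/2.021″ = 0.4948 pc.
M₁ = m₁ − 5 log₁₀ d₁ + 5 = 6.21 − 1.3120 + 5 = 9.8980.
M₂ = 0.68 − (-1.5279) + 5 = 7.2079.
L₁/L₂ = 10^(0.4(M₂ − M₁)) = 10^(0.4 × (-2.6901)) = 10^(-1.07604) = 0.083938.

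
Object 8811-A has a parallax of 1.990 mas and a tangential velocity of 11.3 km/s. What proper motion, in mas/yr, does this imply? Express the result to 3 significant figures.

4.74 mas/yr

d = 1/p = 1/0.001990″ = 502.51 pc.
μ = v_t / (4.74 d) = 11.3 / (4.74 × 502.51) = 11.3 / 2381.9 = 0.0047441 ″/yr = 4.7441 mas/yr.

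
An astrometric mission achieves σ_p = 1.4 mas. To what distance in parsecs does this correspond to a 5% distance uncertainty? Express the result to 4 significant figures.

σ_d/d = σ_p/p, so the condition is σ_p/p ≤ 0.05, i.e. p ≥ σ_p/0.05.
p_min = 1.4/0.05 = 28 mas = 0.028 arcsec.
d_max = 1/p_min = 1/0.028 = 35.714 pc.

35.71 pc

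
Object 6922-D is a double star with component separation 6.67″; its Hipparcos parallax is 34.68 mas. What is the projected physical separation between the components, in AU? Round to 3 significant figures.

192 AU

d = 1/p = 1/0.03468″ = 28.835 pc.
At distance d (pc), an angle of θ arcsec spans θ·d AU: s = 6.67 × 28.835 = 192.33 AU.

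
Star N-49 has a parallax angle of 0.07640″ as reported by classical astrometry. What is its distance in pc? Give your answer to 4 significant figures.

13.09 pc

d = 1/p = 1/0.07640 = 13.089 pc.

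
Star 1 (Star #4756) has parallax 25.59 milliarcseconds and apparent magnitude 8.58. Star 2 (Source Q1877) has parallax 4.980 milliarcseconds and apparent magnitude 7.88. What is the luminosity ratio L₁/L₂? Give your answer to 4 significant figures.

L₁/L₂ = 0.01988

d₁ = 1/p₁ = 1/0.02559″ = 39.078 pc; d₂ = 1/p₂ = 1/0.004980″ = 200.8 pc.
M₁ = m₁ − 5 log₁₀ d₁ + 5 = 8.58 − 7.9597 + 5 = 5.6203.
M₂ = 7.88 − 11.5138 + 5 = 1.3662.
L₁/L₂ = 10^(0.4(M₂ − M₁)) = 10^(0.4 × (-4.2541)) = 10^(-1.70164) = 0.019877.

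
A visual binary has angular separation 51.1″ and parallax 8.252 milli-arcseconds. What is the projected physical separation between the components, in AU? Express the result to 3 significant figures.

d = 1/p = 1/0.008252″ = 121.18 pc.
At distance d (pc), an angle of θ arcsec spans θ·d AU: s = 51.1 × 121.18 = 6192.3 AU.

6190 AU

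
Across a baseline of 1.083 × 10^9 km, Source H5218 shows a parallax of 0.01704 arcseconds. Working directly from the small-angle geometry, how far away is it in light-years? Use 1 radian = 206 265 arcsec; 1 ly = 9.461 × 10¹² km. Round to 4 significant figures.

θ = 0.01704″ = 0.01704/206265 = 8.2612 × 10^-8 rad.
d = B/θ = (1.083 × 10^9) / (8.2612 × 10^-8) = 1.3109 × 10^16 km = (1.3109 × 10^16) / (9.461 × 10^12) ly = 1385.6 ly.

1386 ly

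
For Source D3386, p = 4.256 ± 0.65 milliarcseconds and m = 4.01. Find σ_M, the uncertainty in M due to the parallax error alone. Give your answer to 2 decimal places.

M = m − 5 log₁₀ d + 5 = m + 5 log₁₀ p + 5, so ∂M/∂p = 5/(p ln 10).
σ_M = (5/ln 10) · (σ_p/p) = 2.1715 × 0.65/4.256 = 2.1715 × 0.15273 = 0.33165.

σ_M = 0.33 mag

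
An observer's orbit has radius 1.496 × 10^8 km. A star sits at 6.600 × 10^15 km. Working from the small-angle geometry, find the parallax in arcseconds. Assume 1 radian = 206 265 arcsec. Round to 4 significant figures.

0.004675 arcsec

θ ≈ B/d = (1.496 × 10^8) / (6.600 × 10^15) = 2.2667 × 10^-8 rad.
In arcseconds: 2.2667 × 10^-8 × 206265 = 0.0046754″.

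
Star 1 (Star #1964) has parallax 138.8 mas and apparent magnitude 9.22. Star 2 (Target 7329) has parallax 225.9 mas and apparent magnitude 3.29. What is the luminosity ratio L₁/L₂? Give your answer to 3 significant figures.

d₁ = 1/p₁ = 1/0.1388″ = 7.2046 pc; d₂ = 1/p₂ = 1/0.2259″ = 4.4267 pc.
M₁ = m₁ − 5 log₁₀ d₁ + 5 = 9.22 − 4.2880 + 5 = 9.9320.
M₂ = 3.29 − 3.2304 + 5 = 5.0596.
L₁/L₂ = 10^(0.4(M₂ − M₁)) = 10^(0.4 × (-4.8724)) = 10^(-1.94896) = 0.011247.

L₁/L₂ = 0.0112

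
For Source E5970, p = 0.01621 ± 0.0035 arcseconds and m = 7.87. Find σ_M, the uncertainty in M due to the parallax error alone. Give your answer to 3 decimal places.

σ_M = 0.469 mag

M = m − 5 log₁₀ d + 5 = m + 5 log₁₀ p + 5, so ∂M/∂p = 5/(p ln 10).
σ_M = (5/ln 10) · (σ_p/p) = 2.1715 × 0.0035/0.01621 = 2.1715 × 0.21592 = 0.46887.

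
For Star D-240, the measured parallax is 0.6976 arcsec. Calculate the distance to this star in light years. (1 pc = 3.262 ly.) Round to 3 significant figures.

d = 1/p = 1/0.6976 = 1.4335 pc.
In light-years: 1.4335 × 3.262 = 4.6761 ly.

4.68 light years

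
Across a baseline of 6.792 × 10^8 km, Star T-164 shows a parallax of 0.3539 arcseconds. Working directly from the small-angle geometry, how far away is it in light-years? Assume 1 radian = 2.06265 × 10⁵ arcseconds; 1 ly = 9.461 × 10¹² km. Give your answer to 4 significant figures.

41.84 ly

θ = 0.3539″ = 0.3539/206265 = 1.7158 × 10^-6 rad.
d = B/θ = (6.792 × 10^8) / (1.7158 × 10^-6) = 3.9585 × 10^14 km = (3.9585 × 10^14) / (9.461 × 10^12) ly = 41.84 ly.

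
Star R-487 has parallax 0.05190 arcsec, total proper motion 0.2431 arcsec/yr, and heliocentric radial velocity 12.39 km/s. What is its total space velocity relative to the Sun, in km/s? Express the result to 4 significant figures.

25.43 km/s

d = 1/p = 1/0.05190″ = 19.268 pc.
v_t = 4.740 μ d = 4.740 × 0.2431 × 19.268 = 22.202 km/s.
v = √(v_r² + v_t²) = √(12.39² + 22.202²) = √646.441 = 25.425 km/s.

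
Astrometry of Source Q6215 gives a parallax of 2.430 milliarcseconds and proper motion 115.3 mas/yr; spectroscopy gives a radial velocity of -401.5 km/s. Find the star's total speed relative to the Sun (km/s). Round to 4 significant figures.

d = 1/p = 1/0.002430″ = 411.52 pc.
μ = 115.3 mas/yr = 0.1153 ″/yr.
v_t = 4.740 μ d = 4.740 × 0.1153 × 411.52 = 224.9 km/s.
v = √(v_r² + v_t²) = √((-401.5)² + 224.9²) = √211782 = 460.2 km/s.

460.2 km/s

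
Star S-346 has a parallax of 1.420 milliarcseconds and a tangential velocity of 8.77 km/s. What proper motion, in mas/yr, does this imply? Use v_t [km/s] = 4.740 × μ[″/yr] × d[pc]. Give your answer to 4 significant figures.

2.627 mas/yr

d = 1/p = 1/0.001420″ = 704.23 pc.
μ = v_t / (4.74 d) = 8.77 / (4.74 × 704.23) = 8.77 / 3338.1 = 0.0026272 ″/yr = 2.6272 mas/yr.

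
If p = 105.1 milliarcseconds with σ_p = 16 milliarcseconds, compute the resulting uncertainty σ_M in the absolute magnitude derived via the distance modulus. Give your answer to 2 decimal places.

M = m − 5 log₁₀ d + 5 = m + 5 log₁₀ p + 5, so ∂M/∂p = 5/(p ln 10).
σ_M = (5/ln 10) · (σ_p/p) = 2.1715 × 16/105.1 = 2.1715 × 0.15224 = 0.33059.

σ_M = 0.33 mag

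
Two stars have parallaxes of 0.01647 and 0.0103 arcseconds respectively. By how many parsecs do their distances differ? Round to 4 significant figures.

36.37 pc

d_A = 1/0.01647″ = 60.716 pc; d_B = 1/0.01030″ = 97.087 pc.
|d_B − d_A| = |97.087 − 60.716| = 36.371 pc.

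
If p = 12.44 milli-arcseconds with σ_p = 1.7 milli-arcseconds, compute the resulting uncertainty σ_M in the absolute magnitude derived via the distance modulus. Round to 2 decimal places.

σ_M = 0.30 mag

M = m − 5 log₁₀ d + 5 = m + 5 log₁₀ p + 5, so ∂M/∂p = 5/(p ln 10).
σ_M = (5/ln 10) · (σ_p/p) = 2.1715 × 1.7/12.44 = 2.1715 × 0.13666 = 0.29676.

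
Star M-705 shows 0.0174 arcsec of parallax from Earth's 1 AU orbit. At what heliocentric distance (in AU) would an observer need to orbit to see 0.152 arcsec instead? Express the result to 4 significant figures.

Parallax scales linearly with baseline: p ∝ B, so B = p_target / p_Earth × 1 AU.
B = 0.152 / 0.0174 = 8.7356 AU.

8.736 AU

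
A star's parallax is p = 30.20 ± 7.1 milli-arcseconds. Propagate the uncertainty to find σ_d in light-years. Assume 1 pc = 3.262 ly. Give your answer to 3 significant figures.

d = 1/p, so σ_d = σ_p / p².
σ_d = 0.00710 / (0.03020)² = 0.00710 / 0.00091204 = 7.7847 pc = 7.7847 × 3.262 ly = 25.394 ly.

25.4 ly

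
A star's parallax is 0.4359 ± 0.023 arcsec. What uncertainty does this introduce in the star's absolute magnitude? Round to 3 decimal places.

M = m − 5 log₁₀ d + 5 = m + 5 log₁₀ p + 5, so ∂M/∂p = 5/(p ln 10).
σ_M = (5/ln 10) · (σ_p/p) = 2.1715 × 0.023/0.4359 = 2.1715 × 0.052764 = 0.11458.

σ_M = 0.115 mag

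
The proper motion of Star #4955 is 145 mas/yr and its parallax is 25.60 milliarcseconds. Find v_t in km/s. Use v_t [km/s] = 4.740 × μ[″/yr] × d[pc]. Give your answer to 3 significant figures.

26.8 km/s

d = 1/p = 1/0.02560″ = 39.063 pc.
μ = 145 mas/yr = 0.145 ″/yr.
v_t = 4.74 × μ × d = 4.74 × 0.145 × 39.063 = 26.848 km/s.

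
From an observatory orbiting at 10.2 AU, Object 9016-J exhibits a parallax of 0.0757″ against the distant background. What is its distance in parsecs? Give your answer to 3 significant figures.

135 pc

With baseline B (in AU) and parallax p (in arcsec), d = B/p parsecs.
d = 10.2 / 0.0757 = 134.74 pc.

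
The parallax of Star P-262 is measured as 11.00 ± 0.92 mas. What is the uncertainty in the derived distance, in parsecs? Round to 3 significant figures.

7.60 pc

d = 1/p, so σ_d = σ_p / p².
σ_d = 0.000920 / (0.01100)² = 0.000920 / 0.000121 = 7.6033 pc.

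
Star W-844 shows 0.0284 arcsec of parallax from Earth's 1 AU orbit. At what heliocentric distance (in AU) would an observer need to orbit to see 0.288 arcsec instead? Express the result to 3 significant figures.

Parallax scales linearly with baseline: p ∝ B, so B = p_target / p_Earth × 1 AU.
B = 0.288 / 0.0284 = 10.141 AU.

10.1 AU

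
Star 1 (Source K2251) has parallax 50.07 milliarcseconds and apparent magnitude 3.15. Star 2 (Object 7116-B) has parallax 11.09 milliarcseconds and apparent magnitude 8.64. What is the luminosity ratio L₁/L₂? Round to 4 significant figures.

d₁ = 1/p₁ = 1/0.05007″ = 19.972 pc; d₂ = 1/p₂ = 1/0.01109″ = 90.171 pc.
M₁ = m₁ − 5 log₁₀ d₁ + 5 = 3.15 − 6.5021 + 5 = 1.6479.
M₂ = 8.64 − 9.7753 + 5 = 3.8647.
L₁/L₂ = 10^(0.4(M₂ − M₁)) = 10^(0.4 × 2.2168) = 10^0.88672 = 7.7041.

L₁/L₂ = 7.704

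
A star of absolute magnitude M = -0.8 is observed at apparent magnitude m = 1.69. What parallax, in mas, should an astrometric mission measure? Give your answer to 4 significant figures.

m − M = 1.69 − (-0.8) = 2.49.
d = 10^((m−M)/5 + 1) = 10^1.498 = 31.477 pc.
p = 1/d = 1/31.477 = 0.031769 arcsec = 31.769 mas.

31.77 mas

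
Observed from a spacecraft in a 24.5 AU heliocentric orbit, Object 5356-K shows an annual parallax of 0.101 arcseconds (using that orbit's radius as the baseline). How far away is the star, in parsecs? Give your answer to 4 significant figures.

242.6 pc

With baseline B (in AU) and parallax p (in arcsec), d = B/p parsecs.
d = 24.5 / 0.101 = 242.57 pc.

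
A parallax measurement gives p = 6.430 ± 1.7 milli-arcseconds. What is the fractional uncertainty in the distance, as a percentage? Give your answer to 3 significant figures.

For d = 1/p, |σ_d/d| = |σ_p/p|.
σ_p/p = 1.7 / 6.430 = 0.26439 = 26.439%.

26.4%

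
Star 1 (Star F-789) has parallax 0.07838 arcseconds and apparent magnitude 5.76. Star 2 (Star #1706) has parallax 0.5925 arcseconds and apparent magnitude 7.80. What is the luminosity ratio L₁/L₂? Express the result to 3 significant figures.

L₁/L₂ = 374

d₁ = 1/p₁ = 1/0.07838″ = 12.758 pc; d₂ = 1/p₂ = 1/0.5925″ = 1.6878 pc.
M₁ = m₁ − 5 log₁₀ d₁ + 5 = 5.76 − 5.5289 + 5 = 5.2311.
M₂ = 7.80 − 1.1366 + 5 = 11.6634.
L₁/L₂ = 10^(0.4(M₂ − M₁)) = 10^(0.4 × 6.4323) = 10^2.57292 = 374.04.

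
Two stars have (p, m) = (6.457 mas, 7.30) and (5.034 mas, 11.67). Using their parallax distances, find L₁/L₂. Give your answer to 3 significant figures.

d₁ = 1/p₁ = 1/0.006457″ = 154.87 pc; d₂ = 1/p₂ = 1/0.005034″ = 198.65 pc.
M₁ = m₁ − 5 log₁₀ d₁ + 5 = 7.30 − 10.9498 + 5 = 1.3502.
M₂ = 11.67 − 11.4904 + 5 = 5.1796.
L₁/L₂ = 10^(0.4(M₂ − M₁)) = 10^(0.4 × 3.8294) = 10^1.53176 = 34.022.

L₁/L₂ = 34.0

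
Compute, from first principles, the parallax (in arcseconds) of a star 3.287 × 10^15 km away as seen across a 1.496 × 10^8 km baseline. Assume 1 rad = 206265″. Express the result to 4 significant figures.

θ ≈ B/d = (1.496 × 10^8) / (3.287 × 10^15) = 4.5513 × 10^-8 rad.
In arcseconds: 4.5513 × 10^-8 × 206265 = 0.0093877″.

0.009388 arcsec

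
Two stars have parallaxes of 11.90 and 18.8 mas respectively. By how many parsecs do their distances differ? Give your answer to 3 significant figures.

30.8 pc

d_A = 1/0.01190″ = 84.034 pc; d_B = 1/0.01880″ = 53.191 pc.
|d_B − d_A| = |53.191 − 84.034| = 30.843 pc.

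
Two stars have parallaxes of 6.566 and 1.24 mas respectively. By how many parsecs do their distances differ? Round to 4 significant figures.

d_A = 1/0.006566″ = 152.3 pc; d_B = 1/0.001240″ = 806.45 pc.
|d_B − d_A| = |806.45 − 152.3| = 654.15 pc.

654.2 pc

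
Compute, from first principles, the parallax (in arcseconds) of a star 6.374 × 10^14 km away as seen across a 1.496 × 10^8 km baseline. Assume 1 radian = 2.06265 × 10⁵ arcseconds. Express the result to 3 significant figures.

0.0484 arcsec

θ ≈ B/d = (1.496 × 10^8) / (6.374 × 10^14) = 2.3470 × 10^-7 rad.
In arcseconds: 2.3470 × 10^-7 × 206265 = 0.04841″.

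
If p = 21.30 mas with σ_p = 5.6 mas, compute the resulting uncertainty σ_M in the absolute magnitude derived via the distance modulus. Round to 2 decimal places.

M = m − 5 log₁₀ d + 5 = m + 5 log₁₀ p + 5, so ∂M/∂p = 5/(p ln 10).
σ_M = (5/ln 10) · (σ_p/p) = 2.1715 × 5.6/21.30 = 2.1715 × 0.26291 = 0.57091.

σ_M = 0.57 mag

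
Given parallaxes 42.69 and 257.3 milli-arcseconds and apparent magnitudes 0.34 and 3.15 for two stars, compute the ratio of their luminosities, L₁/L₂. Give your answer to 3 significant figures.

L₁/L₂ = 483

d₁ = 1/p₁ = 1/0.04269″ = 23.425 pc; d₂ = 1/p₂ = 1/0.2573″ = 3.8865 pc.
M₁ = m₁ − 5 log₁₀ d₁ + 5 = 0.34 − 6.8484 + 5 = -1.5084.
M₂ = 3.15 − 2.9478 + 5 = 5.2022.
L₁/L₂ = 10^(0.4(M₂ − M₁)) = 10^(0.4 × 6.7106) = 10^2.68424 = 483.33.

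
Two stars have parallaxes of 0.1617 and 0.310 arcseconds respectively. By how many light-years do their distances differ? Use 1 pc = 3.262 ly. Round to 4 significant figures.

d_A = 1/0.1617″ = 6.1843 pc; d_B = 1/0.3100″ = 3.2258 pc.
|d_B − d_A| = |3.2258 − 6.1843| = 2.9585 pc = 2.9585 × 3.262 ly = 9.6506 ly.

9.651 ly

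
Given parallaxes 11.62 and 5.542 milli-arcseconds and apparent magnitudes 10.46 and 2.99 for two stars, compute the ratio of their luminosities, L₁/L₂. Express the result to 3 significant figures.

d₁ = 1/p₁ = 1/0.01162″ = 86.059 pc; d₂ = 1/p₂ = 1/0.005542″ = 180.44 pc.
M₁ = m₁ − 5 log₁₀ d₁ + 5 = 10.46 − 9.6740 + 5 = 5.7860.
M₂ = 2.99 − 11.2817 + 5 = -3.2917.
L₁/L₂ = 10^(0.4(M₂ − M₁)) = 10^(0.4 × (-9.0777)) = 10^(-3.63108) = 0.00023384.

L₁/L₂ = 0.000234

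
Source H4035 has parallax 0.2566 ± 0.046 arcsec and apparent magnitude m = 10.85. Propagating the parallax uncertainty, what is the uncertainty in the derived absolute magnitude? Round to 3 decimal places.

σ_M = 0.389 mag

M = m − 5 log₁₀ d + 5 = m + 5 log₁₀ p + 5, so ∂M/∂p = 5/(p ln 10).
σ_M = (5/ln 10) · (σ_p/p) = 2.1715 × 0.046/0.2566 = 2.1715 × 0.17927 = 0.38928.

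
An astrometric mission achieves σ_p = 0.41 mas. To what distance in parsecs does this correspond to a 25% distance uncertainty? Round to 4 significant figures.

609.8 pc

σ_d/d = σ_p/p, so the condition is σ_p/p ≤ 0.25, i.e. p ≥ σ_p/0.25.
p_min = 0.41/0.25 = 1.64 mas = 0.00164 arcsec.
d_max = 1/p_min = 1/0.00164 = 609.76 pc.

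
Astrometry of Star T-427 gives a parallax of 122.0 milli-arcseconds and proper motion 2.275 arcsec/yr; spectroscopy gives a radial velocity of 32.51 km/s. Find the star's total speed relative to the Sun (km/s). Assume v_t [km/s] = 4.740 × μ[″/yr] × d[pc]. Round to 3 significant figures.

94.2 km/s

d = 1/p = 1/0.1220″ = 8.1967 pc.
v_t = 4.740 μ d = 4.740 × 2.275 × 8.1967 = 88.389 km/s.
v = √(v_r² + v_t²) = √(32.51² + 88.389²) = √8869.52 = 94.178 km/s.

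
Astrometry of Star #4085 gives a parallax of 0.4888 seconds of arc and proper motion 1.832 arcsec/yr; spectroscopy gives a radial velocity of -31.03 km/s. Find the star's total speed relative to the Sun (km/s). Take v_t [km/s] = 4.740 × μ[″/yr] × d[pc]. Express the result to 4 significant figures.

d = 1/p = 1/0.4888″ = 2.0458 pc.
v_t = 4.740 μ d = 4.740 × 1.832 × 2.0458 = 17.765 km/s.
v = √(v_r² + v_t²) = √((-31.03)² + 17.765²) = √1278.46 = 35.756 km/s.

35.76 km/s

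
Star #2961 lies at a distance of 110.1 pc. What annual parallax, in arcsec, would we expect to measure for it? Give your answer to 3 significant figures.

p = 1/d = 1/110.1 = 0.0090827 arcsec.

0.00908 arcsec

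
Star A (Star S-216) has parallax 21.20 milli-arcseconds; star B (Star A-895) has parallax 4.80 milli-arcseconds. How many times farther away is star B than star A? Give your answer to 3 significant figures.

4.42

Since d = 1/p, d_B/d_A = p_A/p_B.
= 21.20 / 4.80 = 4.4167.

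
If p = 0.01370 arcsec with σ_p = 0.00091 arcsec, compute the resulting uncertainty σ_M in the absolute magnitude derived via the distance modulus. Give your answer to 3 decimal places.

M = m − 5 log₁₀ d + 5 = m + 5 log₁₀ p + 5, so ∂M/∂p = 5/(p ln 10).
σ_M = (5/ln 10) · (σ_p/p) = 2.1715 × 0.00091/0.01370 = 2.1715 × 0.066423 = 0.14424.

σ_M = 0.144 mag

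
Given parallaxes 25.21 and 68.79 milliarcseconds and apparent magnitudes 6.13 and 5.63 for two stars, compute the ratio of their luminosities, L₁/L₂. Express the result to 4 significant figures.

d₁ = 1/p₁ = 1/0.02521″ = 39.667 pc; d₂ = 1/p₂ = 1/0.06879″ = 14.537 pc.
M₁ = m₁ − 5 log₁₀ d₁ + 5 = 6.13 − 7.9921 + 5 = 3.1379.
M₂ = 5.63 − 5.8124 + 5 = 4.8176.
L₁/L₂ = 10^(0.4(M₂ − M₁)) = 10^(0.4 × 1.6797) = 10^0.67188 = 4.6976.

L₁/L₂ = 4.698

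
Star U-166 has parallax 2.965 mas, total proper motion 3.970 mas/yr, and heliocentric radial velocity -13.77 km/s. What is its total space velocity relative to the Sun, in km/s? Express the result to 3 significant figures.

15.2 km/s

d = 1/p = 1/0.002965″ = 337.27 pc.
μ = 3.970 mas/yr = 0.003970 ″/yr.
v_t = 4.740 μ d = 4.740 × 0.003970 × 337.27 = 6.3467 km/s.
v = √(v_r² + v_t²) = √((-13.77)² + 6.3467²) = √229.894 = 15.162 km/s.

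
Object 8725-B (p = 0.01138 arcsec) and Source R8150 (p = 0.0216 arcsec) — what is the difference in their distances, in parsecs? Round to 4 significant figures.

41.58 pc

d_A = 1/0.01138″ = 87.873 pc; d_B = 1/0.02160″ = 46.296 pc.
|d_B − d_A| = |46.296 − 87.873| = 41.577 pc.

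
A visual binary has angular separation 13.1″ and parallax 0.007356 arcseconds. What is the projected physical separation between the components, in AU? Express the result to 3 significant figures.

d = 1/p = 1/0.007356″ = 135.94 pc.
At distance d (pc), an angle of θ arcsec spans θ·d AU: s = 13.1 × 135.94 = 1780.8 AU.

1780 AU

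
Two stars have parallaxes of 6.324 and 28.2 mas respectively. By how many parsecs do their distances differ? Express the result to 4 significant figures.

122.7 pc

d_A = 1/0.006324″ = 158.13 pc; d_B = 1/0.02820″ = 35.461 pc.
|d_B − d_A| = |35.461 − 158.13| = 122.67 pc.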